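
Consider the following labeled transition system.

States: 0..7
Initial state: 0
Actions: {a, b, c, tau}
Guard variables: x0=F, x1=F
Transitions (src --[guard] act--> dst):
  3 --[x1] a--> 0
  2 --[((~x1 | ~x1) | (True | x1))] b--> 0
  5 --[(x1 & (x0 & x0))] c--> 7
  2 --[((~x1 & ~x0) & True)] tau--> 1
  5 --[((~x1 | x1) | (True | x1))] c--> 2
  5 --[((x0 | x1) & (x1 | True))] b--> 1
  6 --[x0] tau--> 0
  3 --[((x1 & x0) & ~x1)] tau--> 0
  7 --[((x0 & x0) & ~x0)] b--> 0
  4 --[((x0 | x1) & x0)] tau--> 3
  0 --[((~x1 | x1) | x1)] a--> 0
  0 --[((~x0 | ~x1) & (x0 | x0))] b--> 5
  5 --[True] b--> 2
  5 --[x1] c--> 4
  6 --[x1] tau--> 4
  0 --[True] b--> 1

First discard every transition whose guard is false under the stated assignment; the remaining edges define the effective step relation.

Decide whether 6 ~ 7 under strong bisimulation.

Compute ~ classes (split until stable):
  π0 = {{0,1,2,3,4,5,6,7}}
  π1 = {{0},{1,3,4,6,7},{2},{5}}
Fixed point at round 2; 4 class(es).
6∈{1,3,4,6,7}, 7∈{1,3,4,6,7}

Answer: BISIMILAR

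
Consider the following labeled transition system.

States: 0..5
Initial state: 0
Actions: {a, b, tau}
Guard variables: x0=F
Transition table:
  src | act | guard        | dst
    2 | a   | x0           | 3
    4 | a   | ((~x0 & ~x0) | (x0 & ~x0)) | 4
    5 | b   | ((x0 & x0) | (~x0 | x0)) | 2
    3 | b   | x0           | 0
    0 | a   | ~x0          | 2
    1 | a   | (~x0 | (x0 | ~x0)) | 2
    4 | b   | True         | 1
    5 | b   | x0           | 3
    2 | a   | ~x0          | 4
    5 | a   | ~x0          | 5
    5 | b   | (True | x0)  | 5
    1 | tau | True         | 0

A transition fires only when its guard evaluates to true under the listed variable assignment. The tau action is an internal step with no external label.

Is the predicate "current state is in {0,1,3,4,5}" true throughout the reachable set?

Answer: INVARIANT VIOLATED at state 2

Working:
Inv-set: {0,1,3,4,5}
Reachable = {0,1,2,4}
  0: safe
  1: safe
  2: ✗ unsafe
  4: safe
reach 2 via a — violates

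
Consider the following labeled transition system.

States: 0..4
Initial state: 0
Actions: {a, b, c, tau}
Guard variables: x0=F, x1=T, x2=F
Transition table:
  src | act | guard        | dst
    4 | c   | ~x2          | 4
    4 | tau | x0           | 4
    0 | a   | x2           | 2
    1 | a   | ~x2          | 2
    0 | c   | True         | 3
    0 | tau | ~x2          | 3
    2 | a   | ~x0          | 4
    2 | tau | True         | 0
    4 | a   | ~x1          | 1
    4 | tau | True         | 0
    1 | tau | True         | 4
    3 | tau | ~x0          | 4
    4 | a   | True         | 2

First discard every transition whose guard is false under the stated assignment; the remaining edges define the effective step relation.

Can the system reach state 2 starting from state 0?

Answer: REACHABLE

Working:
Guard filter leaves 10 enabled edge(s).
L0 = {0}
L1 = {3}  now seen {0,3}
L2 = {4}  now seen {0,3,4}
L3 = {2}  now seen {0,2,3,4}
Reach set: {0,2,3,4}
witness 2: c·tau·a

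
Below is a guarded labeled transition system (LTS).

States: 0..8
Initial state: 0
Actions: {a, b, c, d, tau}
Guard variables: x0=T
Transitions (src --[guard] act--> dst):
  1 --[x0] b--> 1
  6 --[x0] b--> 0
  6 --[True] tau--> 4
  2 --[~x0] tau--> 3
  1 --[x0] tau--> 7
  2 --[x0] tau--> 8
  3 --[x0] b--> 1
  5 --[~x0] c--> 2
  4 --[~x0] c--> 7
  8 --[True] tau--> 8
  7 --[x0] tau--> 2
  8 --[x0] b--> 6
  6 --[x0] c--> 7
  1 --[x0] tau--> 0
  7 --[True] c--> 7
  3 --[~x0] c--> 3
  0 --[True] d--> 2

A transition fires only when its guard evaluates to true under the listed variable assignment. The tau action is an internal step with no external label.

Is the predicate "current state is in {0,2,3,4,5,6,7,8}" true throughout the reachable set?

Answer: INVARIANT HOLDS

Working:
Safe = {0,2,3,4,5,6,7,8}
Reach set: {0,2,4,6,7,8}
  0: safe
  2: safe
  4: safe
  6: safe
  7: safe
  8: safe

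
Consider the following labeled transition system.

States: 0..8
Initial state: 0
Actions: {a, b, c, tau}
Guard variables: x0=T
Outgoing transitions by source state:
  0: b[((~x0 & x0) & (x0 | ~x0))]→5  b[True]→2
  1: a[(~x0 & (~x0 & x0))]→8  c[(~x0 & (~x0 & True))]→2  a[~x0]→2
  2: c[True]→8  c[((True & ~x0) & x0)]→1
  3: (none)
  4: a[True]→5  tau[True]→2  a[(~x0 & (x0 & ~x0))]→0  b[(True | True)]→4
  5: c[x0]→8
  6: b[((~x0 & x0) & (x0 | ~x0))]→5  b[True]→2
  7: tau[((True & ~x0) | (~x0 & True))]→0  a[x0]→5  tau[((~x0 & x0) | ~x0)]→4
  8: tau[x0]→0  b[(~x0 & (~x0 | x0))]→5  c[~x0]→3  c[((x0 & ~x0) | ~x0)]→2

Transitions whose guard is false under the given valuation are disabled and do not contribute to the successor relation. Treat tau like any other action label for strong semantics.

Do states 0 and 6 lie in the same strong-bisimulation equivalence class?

Refine partition for ~:
  P[0] = {{0,1,2,3,4,5,6,7,8}}
  P[1] = {{0,6},{1,3},{2,5},{4},{7},{8}}
stable after 2 split(s): 6 block(s)
class of 0: {0,6}; class of 6: {0,6}

Answer: BISIMILAR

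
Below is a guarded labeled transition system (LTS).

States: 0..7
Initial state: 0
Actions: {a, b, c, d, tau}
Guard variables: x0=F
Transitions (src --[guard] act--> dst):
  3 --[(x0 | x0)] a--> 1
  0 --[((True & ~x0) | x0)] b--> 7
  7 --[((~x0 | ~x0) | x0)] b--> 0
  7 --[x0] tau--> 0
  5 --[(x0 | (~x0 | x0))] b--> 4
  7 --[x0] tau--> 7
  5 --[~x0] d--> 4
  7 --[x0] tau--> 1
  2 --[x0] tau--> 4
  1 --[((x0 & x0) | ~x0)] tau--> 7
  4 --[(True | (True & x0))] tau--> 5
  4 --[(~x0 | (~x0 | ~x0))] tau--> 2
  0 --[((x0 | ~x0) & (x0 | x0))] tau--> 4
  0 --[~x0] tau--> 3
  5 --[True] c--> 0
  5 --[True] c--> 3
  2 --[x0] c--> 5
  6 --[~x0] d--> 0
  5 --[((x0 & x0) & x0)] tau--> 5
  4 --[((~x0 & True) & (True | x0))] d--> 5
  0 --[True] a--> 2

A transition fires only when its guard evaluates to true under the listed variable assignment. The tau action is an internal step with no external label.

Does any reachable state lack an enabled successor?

Answer: DEADLOCK at state 2

Working:
Reach set: {0,2,3,7}
  0: a→2  b→7  tau→3  [3 out]
  2: ∅  [deadlock]
  3: ∅  [deadlock]
  7: b→0  [1 out]
Path to 2: a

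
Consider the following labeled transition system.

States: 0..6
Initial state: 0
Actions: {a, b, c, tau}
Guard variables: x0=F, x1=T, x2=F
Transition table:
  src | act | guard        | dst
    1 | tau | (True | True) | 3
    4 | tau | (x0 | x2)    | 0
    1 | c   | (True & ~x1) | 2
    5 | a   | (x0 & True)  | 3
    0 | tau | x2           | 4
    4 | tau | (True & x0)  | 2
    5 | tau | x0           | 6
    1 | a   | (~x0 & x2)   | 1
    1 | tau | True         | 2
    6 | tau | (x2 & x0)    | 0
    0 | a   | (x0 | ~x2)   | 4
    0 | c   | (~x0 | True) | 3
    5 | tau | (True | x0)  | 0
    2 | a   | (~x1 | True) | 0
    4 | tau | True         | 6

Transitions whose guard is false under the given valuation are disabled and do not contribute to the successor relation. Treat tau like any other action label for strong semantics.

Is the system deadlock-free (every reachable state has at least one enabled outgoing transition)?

Answer: DEADLOCK at state 3

Working:
Reachable = {0,3,4,6}
  0: a→4  c→3  [2 out]
  3: ∅  [no exit]
  4: tau→6  [1 out]
  6: ∅  [no exit]
Path to 3: c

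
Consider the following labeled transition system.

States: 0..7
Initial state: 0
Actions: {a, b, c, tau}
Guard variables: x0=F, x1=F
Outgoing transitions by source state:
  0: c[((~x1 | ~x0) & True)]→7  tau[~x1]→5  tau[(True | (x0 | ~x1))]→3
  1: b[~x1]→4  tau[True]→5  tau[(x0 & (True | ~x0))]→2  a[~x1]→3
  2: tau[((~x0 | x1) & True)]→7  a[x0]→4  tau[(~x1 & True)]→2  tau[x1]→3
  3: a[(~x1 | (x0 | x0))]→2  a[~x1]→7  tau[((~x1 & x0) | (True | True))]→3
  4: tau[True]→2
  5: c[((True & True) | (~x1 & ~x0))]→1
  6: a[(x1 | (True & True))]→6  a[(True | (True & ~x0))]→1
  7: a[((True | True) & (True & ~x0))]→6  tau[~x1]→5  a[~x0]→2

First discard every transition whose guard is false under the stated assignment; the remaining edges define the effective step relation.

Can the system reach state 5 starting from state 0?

After dropping false guards: 18 live edges.
L0 = {0}
L1 = {3,5,7}  cumulative {0,3,5,7}
L2 = {1,2,6}  cumulative {0,1,2,3,5,6,7}
L3 = {4}  cumulative {0,1,2,3,4,5,6,7}
R = {0,1,2,3,4,5,6,7}
trace reaching 5: tau

Answer: REACHABLE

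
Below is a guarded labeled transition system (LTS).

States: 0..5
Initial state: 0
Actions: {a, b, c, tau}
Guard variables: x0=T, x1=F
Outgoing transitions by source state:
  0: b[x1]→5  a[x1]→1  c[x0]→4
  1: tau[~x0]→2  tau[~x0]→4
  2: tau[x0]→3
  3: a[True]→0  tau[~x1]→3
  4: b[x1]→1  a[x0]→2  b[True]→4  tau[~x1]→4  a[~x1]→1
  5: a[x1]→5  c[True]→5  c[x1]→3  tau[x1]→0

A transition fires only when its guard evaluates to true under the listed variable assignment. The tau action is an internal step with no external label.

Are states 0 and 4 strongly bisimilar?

Refine partition for ~:
  round 0: {{0,1,2,3,4,5}}
  round 1: {{0,5},{1},{2},{3},{4}}
  round 2: {{0},{1},{2},{3},{4},{5}}
Fixed point at round 3; 6 class(es).
0∈{0}, 4∈{4}

Answer: NOT BISIMILAR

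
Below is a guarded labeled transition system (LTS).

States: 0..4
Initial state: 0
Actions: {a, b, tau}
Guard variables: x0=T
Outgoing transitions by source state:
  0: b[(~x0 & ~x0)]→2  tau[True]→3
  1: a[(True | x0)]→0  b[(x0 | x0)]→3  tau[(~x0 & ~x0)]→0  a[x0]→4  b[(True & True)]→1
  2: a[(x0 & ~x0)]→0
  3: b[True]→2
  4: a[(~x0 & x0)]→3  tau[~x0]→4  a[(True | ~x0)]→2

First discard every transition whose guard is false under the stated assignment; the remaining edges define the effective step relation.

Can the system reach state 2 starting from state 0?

Answer: REACHABLE

Analysis:
7 transition(s) survive guard evaluation.
depth 0: {0}
depth 1: {3}  total {0,3}
depth 2: {2}  total {0,2,3}
Reach set: {0,2,3}
trace reaching 2: tau·b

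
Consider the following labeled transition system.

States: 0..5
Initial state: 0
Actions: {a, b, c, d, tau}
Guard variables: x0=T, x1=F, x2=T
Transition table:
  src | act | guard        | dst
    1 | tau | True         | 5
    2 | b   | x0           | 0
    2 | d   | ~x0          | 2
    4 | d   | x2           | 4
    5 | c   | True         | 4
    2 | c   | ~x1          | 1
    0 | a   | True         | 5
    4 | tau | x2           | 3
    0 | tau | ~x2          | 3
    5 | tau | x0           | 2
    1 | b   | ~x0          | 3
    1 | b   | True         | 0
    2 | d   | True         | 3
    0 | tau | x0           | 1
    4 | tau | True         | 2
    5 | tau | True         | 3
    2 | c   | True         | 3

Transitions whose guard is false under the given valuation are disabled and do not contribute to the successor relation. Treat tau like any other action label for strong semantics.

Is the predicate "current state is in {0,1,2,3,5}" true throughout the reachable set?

Answer: INVARIANT VIOLATED at state 4

Trace:
Safe = {0,1,2,3,5}
Reachable = {0,1,2,3,4,5}
  0: ✓
  1: ✓
  2: ✓
  3: ✓
  4: VIOLATES
  5: ✓
counterexample path to 4: a·c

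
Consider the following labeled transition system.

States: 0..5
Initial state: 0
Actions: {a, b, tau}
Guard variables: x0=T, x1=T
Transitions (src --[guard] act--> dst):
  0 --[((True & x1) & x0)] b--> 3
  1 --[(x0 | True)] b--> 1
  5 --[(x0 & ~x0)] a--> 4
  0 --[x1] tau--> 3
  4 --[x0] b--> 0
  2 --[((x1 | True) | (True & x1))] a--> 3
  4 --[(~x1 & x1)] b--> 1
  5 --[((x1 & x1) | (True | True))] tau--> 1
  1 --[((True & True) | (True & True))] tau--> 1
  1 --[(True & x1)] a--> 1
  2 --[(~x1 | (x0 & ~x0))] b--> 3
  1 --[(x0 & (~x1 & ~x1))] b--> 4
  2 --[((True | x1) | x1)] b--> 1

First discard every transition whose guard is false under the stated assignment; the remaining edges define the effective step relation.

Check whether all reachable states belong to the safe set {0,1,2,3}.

Answer: INVARIANT HOLDS

Trace:
Inv-set: {0,1,2,3}
Reach set: {0,3}
  0: ok
  3: ok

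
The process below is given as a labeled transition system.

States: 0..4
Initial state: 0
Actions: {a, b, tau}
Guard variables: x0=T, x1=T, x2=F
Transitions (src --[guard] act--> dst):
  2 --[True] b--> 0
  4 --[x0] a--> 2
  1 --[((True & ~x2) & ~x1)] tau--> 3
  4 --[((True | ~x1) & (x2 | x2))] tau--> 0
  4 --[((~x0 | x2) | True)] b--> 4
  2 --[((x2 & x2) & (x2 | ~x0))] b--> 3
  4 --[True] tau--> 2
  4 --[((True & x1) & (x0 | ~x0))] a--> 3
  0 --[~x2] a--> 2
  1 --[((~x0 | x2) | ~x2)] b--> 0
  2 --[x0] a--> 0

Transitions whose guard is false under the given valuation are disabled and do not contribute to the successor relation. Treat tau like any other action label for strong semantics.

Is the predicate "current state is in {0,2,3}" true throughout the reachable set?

Safe = {0,2,3}
R = {0,2}
  0: safe
  2: safe

Answer: INVARIANT HOLDS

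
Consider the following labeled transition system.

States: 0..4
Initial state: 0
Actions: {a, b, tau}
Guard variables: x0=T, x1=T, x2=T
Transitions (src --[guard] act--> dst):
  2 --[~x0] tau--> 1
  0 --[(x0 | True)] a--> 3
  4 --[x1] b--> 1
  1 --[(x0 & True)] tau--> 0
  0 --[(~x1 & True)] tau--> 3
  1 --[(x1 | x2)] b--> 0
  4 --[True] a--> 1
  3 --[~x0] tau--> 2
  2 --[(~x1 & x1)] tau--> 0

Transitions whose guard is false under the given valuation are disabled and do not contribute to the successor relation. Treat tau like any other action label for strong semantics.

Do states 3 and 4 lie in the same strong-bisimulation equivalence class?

Refine partition for ~:
  P[0] = {{0,1,2,3,4}}
  P[1] = {{0},{1},{2,3},{4}}
4 equivalence class(es) (converged in 2)
class of 3: {2,3}; class of 4: {4}

Answer: NOT BISIMILAR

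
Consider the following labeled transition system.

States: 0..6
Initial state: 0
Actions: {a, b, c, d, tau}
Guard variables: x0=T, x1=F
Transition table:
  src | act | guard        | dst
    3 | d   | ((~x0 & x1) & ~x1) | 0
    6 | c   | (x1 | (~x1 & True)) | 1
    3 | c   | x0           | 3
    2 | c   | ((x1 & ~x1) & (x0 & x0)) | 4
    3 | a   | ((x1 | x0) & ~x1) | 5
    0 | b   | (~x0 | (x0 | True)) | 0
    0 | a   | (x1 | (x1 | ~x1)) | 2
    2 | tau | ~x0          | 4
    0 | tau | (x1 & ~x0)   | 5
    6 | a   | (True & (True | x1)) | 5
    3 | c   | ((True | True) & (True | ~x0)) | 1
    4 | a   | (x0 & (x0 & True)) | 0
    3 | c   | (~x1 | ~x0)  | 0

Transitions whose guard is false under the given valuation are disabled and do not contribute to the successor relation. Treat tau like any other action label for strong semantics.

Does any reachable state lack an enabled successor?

Answer: DEADLOCK at state 2

Trace:
Reachable = {0,2}
  0: a→2  b→0  [2 out]
  2: ∅  [STUCK]
Path to 2: a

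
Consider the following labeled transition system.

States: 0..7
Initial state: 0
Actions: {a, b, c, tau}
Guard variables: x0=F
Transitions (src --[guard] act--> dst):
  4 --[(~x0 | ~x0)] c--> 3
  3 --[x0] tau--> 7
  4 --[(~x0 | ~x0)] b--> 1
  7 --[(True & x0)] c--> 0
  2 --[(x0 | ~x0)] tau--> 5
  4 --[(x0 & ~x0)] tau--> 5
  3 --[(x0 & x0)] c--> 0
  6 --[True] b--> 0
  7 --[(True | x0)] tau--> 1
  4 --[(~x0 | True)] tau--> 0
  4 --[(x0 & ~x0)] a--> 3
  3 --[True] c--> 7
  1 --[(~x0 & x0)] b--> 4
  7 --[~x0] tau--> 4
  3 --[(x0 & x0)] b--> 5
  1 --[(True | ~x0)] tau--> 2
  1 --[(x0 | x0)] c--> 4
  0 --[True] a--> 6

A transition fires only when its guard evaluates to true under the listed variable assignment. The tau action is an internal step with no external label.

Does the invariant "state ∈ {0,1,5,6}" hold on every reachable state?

Answer: INVARIANT HOLDS

Working:
Safe = {0,1,5,6}
Reach set: {0,6}
  0: safe
  6: safe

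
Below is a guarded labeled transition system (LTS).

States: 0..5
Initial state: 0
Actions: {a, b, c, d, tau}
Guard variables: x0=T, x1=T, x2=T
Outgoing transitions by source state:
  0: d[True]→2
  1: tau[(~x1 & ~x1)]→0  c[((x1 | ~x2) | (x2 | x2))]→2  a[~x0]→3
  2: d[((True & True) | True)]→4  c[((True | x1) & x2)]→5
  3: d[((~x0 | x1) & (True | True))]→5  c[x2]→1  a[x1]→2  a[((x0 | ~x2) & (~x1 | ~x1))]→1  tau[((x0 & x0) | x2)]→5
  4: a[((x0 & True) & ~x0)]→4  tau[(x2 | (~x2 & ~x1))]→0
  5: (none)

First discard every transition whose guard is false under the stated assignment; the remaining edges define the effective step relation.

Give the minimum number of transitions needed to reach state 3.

Answer: UNREACHABLE

Working:
Layered search for 3:
  L0 = {0}
  L1 = {2}
  L2 = {4,5}
3 never appears.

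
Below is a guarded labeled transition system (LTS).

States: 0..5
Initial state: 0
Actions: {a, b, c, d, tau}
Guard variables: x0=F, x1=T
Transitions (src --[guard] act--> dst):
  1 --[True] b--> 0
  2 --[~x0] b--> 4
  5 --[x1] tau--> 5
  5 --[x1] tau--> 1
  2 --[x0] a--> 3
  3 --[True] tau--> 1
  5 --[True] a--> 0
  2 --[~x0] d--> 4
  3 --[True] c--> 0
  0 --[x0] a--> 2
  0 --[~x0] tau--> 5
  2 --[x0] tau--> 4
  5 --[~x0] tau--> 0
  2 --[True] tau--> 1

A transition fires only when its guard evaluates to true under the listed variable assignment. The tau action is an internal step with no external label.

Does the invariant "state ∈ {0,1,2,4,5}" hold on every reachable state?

Answer: INVARIANT HOLDS

Working:
Inv-set: {0,1,2,4,5}
Reachable = {0,1,5}
  0: ✓
  1: ✓
  5: ✓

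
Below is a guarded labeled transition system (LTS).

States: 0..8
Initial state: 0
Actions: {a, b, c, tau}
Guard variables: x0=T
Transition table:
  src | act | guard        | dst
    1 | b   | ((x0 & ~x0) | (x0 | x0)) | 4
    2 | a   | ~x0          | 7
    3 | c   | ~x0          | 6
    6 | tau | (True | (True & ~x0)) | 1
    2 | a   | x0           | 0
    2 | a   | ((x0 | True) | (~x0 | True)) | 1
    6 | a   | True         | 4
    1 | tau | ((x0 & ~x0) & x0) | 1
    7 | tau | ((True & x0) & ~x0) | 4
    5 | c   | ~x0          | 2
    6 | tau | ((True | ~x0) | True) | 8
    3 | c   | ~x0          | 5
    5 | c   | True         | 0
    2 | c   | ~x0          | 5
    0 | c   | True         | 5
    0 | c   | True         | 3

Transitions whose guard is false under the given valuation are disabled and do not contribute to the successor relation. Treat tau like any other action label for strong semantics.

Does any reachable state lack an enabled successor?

Answer: DEADLOCK at state 3

Trace:
R = {0,3,5}
  0: c→3  c→5  [2 exit(s)]
  3: ∅  [no exit]
  5: c→0  [1 exit(s)]
trace reaching 3: c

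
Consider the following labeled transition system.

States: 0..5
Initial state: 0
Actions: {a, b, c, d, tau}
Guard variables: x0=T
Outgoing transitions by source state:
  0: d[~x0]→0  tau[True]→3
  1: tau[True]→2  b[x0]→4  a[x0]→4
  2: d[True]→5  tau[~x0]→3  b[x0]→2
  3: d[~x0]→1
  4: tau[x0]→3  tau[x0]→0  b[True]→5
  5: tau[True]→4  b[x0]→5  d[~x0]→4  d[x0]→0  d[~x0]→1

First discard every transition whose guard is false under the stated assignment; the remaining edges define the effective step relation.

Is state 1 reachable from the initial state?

Answer: UNREACHABLE

Analysis:
12 transition(s) survive guard evaluation.
Layer 0: {0}
Layer 1: {3}  cumulative {0,3}
Reachable = {0,3}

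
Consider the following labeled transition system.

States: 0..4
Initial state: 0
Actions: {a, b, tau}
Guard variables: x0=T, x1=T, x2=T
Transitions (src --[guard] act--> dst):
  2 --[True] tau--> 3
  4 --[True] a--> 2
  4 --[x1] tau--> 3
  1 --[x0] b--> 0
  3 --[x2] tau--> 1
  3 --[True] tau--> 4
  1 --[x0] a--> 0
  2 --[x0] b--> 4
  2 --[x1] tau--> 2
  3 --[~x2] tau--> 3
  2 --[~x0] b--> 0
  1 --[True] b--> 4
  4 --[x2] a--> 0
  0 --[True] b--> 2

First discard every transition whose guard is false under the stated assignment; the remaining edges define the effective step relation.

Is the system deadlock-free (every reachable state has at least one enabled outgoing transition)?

Answer: DEADLOCK-FREE

Trace:
R = {0,1,2,3,4}
  0: b→2  [1 exit(s)]
  1: a→0  b→0  b→4  [3 exit(s)]
  2: b→4  tau→2  tau→3  [3 exit(s)]
  3: tau→1  tau→4  [2 exit(s)]
  4: a→0  a→2  tau→3  [3 exit(s)]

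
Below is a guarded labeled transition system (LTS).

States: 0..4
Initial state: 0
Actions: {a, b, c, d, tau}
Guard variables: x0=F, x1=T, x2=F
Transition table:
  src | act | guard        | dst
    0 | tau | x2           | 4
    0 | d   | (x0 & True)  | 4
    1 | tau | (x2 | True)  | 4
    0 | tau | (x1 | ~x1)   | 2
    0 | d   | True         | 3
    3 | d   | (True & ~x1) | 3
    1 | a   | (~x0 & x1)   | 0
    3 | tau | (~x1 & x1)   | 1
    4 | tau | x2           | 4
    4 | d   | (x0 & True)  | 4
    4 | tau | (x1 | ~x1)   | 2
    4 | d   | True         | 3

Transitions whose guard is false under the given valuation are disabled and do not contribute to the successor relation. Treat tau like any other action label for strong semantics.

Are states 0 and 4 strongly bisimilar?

Answer: BISIMILAR

Trace:
Refine partition for ~:
  round 0: {{0,1,2,3,4}}
  round 1: {{0,4},{1},{2,3}}
3 equivalence class(es) (converged in 2)
0∈{0,4}, 4∈{0,4}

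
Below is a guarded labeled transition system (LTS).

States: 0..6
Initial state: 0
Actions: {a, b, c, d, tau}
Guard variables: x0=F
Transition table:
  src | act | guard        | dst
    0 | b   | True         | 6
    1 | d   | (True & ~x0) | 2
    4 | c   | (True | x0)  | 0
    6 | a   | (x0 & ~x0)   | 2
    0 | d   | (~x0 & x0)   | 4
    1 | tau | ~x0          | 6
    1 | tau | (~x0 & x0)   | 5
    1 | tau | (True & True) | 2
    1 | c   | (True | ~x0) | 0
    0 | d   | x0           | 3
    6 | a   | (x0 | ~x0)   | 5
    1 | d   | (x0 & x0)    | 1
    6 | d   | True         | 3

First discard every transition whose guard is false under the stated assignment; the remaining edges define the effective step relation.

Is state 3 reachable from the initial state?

After dropping false guards: 8 live edges.
Layer 0: {0}
Layer 1: {6}  cumulative {0,6}
Layer 2: {3,5}  cumulative {0,3,5,6}
Reach set: {0,3,5,6}
Path to 3: b·d

Answer: REACHABLE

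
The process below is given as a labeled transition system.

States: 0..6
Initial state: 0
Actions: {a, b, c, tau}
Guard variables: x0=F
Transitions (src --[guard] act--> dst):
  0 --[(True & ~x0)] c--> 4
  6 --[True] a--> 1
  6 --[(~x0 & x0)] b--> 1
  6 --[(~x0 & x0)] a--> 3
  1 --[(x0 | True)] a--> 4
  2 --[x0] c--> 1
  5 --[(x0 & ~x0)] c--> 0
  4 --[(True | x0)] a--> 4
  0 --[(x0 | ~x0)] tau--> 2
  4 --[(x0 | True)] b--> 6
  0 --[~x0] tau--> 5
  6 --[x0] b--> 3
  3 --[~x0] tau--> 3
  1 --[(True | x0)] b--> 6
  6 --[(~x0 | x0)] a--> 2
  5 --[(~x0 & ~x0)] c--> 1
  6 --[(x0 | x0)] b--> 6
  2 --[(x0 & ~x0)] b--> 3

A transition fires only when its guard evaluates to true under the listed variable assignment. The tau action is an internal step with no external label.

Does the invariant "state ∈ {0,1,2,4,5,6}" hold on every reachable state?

Safe = {0,1,2,4,5,6}
Reach set: {0,1,2,4,5,6}
  0: ok
  1: ok
  2: ok
  4: ok
  5: ok
  6: ok

Answer: INVARIANT HOLDS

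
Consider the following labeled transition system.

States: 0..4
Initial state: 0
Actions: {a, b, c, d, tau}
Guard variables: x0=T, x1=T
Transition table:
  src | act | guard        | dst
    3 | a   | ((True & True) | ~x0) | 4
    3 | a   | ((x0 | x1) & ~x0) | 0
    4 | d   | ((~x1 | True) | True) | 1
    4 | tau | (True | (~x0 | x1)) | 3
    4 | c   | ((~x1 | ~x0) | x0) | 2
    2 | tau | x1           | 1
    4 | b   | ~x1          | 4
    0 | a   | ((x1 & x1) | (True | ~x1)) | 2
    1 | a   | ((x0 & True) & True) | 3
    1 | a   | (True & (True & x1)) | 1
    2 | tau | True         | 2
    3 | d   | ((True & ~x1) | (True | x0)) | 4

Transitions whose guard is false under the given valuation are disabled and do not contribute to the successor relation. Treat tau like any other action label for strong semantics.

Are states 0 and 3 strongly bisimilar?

Bisimulation quotient by refinement:
  P[0] = {{0,1,2,3,4}}
  P[1] = {{0,1},{2},{3},{4}}
  P[2] = {{0},{1},{2},{3},{4}}
5 equivalence class(es) (converged in 3)
[0]={0}  [3]={3}

Answer: NOT BISIMILAR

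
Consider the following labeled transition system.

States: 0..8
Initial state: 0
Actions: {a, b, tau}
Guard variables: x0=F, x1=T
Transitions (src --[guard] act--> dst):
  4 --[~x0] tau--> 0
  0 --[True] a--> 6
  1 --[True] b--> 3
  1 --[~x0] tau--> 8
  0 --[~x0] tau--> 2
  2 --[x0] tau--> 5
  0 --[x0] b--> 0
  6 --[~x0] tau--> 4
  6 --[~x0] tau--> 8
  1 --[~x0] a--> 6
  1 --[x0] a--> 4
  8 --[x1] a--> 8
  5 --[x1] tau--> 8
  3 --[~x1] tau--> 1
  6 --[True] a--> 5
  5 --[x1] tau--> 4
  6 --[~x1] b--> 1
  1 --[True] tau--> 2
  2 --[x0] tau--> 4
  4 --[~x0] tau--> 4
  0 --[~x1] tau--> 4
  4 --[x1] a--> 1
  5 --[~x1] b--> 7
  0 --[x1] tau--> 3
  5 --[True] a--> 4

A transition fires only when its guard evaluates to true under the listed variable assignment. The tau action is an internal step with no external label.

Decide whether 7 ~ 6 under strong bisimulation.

Refine partition for ~:
  π0 = {{0,1,2,3,4,5,6,7,8}}
  π1 = {{0,4,5,6},{1},{2,3,7},{8}}
  π2 = {{0},{1},{2,3,7},{4},{5,6},{8}}
  π3 = {{0},{1},{2,3,7},{4},{5},{6},{8}}
7 equivalence class(es) (converged in 4)
class of 7: {2,3,7}; class of 6: {6}

Answer: NOT BISIMILAR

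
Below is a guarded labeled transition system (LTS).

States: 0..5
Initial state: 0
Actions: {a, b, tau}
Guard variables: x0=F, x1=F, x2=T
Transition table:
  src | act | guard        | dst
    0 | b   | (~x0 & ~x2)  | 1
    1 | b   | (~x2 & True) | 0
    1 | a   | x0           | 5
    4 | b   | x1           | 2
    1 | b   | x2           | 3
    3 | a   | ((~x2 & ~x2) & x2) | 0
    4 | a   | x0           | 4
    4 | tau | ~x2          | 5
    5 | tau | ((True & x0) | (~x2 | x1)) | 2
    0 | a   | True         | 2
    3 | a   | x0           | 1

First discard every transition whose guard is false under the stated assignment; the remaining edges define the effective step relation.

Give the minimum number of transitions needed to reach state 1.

Breadth-first toward 1:
  depth 0: {0}
  depth 1: {2}
1 never appears.

Answer: UNREACHABLE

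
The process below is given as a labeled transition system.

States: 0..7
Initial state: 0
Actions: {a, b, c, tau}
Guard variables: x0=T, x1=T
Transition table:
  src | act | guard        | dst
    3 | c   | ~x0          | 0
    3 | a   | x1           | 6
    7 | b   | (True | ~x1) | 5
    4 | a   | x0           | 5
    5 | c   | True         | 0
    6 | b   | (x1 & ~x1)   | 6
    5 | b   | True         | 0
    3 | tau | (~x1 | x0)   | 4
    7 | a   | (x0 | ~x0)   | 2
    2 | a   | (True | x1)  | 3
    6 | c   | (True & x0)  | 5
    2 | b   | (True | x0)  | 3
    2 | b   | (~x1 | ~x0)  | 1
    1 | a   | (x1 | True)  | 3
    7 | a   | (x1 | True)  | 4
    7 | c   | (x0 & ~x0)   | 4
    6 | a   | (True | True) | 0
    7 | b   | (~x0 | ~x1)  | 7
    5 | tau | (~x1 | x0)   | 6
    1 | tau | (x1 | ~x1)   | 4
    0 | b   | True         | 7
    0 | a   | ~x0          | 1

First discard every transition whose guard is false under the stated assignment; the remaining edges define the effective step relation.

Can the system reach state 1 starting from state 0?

After dropping false guards: 16 live edges.
L0 = {0}
L1 = {7}  total {0,7}
L2 = {2,4,5}  total {0,2,4,5,7}
L3 = {3,6}  total {0,2,3,4,5,6,7}
Reach set: {0,2,3,4,5,6,7}

Answer: UNREACHABLE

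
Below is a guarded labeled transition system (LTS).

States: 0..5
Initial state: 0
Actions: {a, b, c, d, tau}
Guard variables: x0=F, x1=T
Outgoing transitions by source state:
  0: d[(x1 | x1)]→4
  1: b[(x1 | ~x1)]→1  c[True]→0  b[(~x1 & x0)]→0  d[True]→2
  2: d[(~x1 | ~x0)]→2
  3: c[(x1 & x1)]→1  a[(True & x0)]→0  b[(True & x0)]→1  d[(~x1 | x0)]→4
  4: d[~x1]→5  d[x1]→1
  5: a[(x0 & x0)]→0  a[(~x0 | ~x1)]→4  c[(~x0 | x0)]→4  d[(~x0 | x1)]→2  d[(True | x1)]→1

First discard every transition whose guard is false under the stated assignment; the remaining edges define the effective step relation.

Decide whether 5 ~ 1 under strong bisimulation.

Compute ~ classes (split until stable):
  P[0] = {{0,1,2,3,4,5}}
  P[1] = {{0,2,4},{1},{3},{5}}
  P[2] = {{0,2},{1},{3},{4},{5}}
  P[3] = {{0},{1},{2},{3},{4},{5}}
Fixed point at round 4; 6 class(es).
[5]={5}  [1]={1}

Answer: NOT BISIMILAR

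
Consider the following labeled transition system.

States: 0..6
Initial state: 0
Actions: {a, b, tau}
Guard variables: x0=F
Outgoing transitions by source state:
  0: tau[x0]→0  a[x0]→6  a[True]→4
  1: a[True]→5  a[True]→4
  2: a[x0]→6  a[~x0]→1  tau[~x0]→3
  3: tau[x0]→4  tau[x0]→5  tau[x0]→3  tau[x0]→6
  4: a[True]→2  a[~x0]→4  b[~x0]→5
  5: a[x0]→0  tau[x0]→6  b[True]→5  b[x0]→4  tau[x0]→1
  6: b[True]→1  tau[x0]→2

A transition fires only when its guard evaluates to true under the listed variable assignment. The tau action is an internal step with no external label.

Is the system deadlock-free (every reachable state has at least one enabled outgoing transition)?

Reachable = {0,1,2,3,4,5}
  0: a→4  [deg 1]
  1: a→4  a→5  [deg 2]
  2: a→1  tau→3  [deg 2]
  3: ∅  [no exit]
  4: a→2  a→4  b→5  [deg 3]
  5: b→5  [deg 1]
trace reaching 3: a·a·tau

Answer: DEADLOCK at state 3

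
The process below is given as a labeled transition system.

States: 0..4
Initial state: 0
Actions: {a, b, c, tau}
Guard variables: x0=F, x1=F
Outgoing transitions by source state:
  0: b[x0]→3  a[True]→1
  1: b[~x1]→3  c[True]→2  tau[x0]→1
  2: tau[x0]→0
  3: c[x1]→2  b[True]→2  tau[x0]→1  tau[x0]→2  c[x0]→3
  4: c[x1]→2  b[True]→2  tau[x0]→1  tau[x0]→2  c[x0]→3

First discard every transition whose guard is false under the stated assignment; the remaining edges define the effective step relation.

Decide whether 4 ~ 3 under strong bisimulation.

Compute ~ classes (split until stable):
  P[0] = {{0,1,2,3,4}}
  P[1] = {{0},{1},{2},{3,4}}
Fixed point at round 2; 4 class(es).
4∈{3,4}, 3∈{3,4}

Answer: BISIMILAR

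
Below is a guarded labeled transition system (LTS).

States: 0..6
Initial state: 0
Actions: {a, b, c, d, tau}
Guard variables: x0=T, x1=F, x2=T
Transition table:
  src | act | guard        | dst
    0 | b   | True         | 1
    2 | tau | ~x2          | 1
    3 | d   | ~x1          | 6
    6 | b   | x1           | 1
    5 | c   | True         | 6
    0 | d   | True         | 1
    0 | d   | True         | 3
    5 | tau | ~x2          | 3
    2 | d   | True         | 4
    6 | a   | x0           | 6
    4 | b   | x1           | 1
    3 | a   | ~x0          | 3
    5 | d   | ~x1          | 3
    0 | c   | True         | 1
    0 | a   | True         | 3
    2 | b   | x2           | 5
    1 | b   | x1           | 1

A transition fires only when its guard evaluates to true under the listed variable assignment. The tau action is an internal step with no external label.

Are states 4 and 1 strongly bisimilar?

Answer: BISIMILAR

Working:
Refine partition for ~:
  round 0: {{0,1,2,3,4,5,6}}
  round 1: {{0},{1,4},{2},{3},{5},{6}}
6 equivalence class(es) (converged in 2)
[4]={1,4}  [1]={1,4}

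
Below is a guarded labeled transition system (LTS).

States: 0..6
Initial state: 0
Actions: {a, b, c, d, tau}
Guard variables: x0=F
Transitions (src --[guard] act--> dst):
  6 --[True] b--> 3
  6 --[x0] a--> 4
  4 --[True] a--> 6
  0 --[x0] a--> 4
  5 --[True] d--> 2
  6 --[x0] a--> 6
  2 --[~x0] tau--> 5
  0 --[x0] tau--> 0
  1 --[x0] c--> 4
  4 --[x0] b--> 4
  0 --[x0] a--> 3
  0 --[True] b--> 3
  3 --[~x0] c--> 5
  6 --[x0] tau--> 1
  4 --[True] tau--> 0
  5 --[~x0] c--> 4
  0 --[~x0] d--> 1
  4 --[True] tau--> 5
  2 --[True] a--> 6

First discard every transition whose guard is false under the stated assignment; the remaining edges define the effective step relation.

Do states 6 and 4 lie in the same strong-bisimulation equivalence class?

Bisimulation quotient by refinement:
  π0 = {{0,1,2,3,4,5,6}}
  π1 = {{0},{1},{2,4},{3},{5},{6}}
  π2 = {{0},{1},{2},{3},{4},{5},{6}}
Fixed point at round 3; 7 class(es).
class of 6: {6}; class of 4: {4}

Answer: NOT BISIMILAR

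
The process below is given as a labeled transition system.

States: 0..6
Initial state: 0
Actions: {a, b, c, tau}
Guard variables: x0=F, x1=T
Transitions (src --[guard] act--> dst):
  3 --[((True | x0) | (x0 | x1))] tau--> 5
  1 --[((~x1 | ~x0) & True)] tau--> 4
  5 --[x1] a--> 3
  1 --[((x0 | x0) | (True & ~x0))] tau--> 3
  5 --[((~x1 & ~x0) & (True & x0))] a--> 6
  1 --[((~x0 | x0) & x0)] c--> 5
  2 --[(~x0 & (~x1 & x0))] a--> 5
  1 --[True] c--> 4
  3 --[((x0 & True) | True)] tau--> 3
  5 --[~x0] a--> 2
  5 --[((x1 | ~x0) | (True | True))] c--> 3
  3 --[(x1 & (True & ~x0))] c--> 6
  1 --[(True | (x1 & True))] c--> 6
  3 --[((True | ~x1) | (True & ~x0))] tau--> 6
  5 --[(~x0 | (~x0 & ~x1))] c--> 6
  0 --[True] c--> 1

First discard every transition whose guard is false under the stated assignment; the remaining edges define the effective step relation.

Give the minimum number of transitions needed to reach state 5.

Layered search for 5:
  depth 0: {0}
  depth 1: {1}
  depth 2: {3,4,6}
  depth 3: {5}
depth(5)=3, e.g. c·tau·tau

Answer: 3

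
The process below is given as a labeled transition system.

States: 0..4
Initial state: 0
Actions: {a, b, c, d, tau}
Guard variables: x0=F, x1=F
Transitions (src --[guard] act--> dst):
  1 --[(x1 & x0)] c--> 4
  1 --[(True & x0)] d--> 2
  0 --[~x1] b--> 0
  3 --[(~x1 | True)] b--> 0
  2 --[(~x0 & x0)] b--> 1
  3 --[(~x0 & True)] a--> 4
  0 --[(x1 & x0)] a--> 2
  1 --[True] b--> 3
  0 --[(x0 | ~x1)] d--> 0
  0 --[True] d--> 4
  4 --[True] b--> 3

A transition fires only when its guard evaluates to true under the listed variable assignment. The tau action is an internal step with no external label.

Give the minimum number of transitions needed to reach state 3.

Answer: 2

Trace:
Breadth-first toward 3:
  Layer 0: {0}
  Layer 1: {4}
  Layer 2: {3}
3 enters at depth 2; path d·b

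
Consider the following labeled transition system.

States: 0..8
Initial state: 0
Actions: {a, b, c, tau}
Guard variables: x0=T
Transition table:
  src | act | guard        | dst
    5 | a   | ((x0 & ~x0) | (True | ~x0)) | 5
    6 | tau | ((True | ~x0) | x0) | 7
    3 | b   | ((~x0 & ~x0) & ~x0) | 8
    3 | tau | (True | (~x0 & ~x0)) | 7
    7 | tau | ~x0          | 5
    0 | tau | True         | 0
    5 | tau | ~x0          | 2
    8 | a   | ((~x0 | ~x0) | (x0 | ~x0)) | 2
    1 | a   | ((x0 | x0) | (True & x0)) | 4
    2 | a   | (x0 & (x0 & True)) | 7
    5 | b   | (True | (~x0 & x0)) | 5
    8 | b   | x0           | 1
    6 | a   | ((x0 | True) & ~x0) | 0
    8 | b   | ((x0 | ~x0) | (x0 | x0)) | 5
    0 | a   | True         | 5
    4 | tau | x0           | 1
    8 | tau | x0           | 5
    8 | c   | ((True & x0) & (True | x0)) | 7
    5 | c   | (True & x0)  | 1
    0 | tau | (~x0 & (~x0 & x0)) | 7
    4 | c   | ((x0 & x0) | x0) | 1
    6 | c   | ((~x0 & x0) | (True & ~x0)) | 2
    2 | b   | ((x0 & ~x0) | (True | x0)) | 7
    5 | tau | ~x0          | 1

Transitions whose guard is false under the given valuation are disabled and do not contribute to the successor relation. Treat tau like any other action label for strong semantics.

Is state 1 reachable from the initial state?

Guard filter leaves 17 enabled edge(s).
L0 = {0}
L1 = {5}  total {0,5}
L2 = {1}  total {0,1,5}
L3 = {4}  total {0,1,4,5}
R = {0,1,4,5}
trace reaching 1: a·c

Answer: REACHABLE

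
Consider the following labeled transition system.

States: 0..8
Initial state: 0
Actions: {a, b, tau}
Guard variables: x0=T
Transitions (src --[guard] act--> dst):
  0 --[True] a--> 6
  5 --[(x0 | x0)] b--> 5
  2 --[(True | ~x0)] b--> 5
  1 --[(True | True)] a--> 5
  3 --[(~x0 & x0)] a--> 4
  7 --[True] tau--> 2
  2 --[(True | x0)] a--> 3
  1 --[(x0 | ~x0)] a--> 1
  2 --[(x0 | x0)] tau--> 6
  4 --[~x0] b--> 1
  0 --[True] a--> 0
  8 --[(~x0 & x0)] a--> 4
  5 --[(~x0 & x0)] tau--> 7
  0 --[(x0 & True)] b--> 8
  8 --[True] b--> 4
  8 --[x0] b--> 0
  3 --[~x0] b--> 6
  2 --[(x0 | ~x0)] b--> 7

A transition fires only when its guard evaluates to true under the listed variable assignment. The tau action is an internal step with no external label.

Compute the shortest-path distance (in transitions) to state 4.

BFS to 4:
  Layer 0: {0}
  Layer 1: {6,8}
  Layer 2: {4}
first hit 4 at d=2 via b·b

Answer: 2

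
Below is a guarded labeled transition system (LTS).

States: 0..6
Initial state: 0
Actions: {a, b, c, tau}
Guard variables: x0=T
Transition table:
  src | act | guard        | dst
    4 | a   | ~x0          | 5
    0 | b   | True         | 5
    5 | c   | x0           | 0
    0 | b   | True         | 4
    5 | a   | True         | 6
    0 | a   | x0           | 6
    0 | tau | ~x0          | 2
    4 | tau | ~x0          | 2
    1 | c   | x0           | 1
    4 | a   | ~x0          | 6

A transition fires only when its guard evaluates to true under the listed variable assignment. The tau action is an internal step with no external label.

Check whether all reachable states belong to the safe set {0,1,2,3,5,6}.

Inv-set: {0,1,2,3,5,6}
R = {0,4,5,6}
  0: ✓
  4: outside
  5: ✓
  6: ✓
witness against invariant: b → 4

Answer: INVARIANT VIOLATED at state 4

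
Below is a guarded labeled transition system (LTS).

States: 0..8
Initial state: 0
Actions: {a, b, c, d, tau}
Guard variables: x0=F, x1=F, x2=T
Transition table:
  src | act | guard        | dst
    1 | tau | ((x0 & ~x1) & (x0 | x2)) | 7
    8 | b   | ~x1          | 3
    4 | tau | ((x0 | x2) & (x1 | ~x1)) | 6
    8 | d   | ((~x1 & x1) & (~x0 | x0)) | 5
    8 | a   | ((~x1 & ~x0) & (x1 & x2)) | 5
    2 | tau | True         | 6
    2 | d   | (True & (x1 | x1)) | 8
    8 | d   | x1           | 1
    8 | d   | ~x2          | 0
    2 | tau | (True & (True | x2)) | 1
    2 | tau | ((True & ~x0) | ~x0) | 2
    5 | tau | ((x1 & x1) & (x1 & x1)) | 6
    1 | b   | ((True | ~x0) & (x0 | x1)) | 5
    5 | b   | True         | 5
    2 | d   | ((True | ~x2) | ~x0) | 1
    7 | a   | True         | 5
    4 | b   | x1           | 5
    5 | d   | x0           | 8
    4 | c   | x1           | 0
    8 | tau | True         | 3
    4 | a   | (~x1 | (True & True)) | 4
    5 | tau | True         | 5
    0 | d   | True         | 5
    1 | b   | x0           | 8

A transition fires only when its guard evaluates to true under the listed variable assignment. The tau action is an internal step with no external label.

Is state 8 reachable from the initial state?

After dropping false guards: 12 live edges.
Layer 0: {0}
Layer 1: {5}  cumulative {0,5}
R = {0,5}

Answer: UNREACHABLE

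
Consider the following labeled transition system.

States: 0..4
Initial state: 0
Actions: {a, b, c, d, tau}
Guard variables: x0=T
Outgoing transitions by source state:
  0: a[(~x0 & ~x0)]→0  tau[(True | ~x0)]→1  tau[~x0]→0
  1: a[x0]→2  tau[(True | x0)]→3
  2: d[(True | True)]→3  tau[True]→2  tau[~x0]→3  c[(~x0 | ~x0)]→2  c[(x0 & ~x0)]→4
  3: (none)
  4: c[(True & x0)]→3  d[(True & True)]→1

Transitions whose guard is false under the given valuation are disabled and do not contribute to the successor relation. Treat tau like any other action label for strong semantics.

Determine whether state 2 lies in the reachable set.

7 transition(s) survive guard evaluation.
depth 0: {0}
depth 1: {1}  total {0,1}
depth 2: {2,3}  total {0,1,2,3}
Reachable = {0,1,2,3}
trace reaching 2: tau·a

Answer: REACHABLE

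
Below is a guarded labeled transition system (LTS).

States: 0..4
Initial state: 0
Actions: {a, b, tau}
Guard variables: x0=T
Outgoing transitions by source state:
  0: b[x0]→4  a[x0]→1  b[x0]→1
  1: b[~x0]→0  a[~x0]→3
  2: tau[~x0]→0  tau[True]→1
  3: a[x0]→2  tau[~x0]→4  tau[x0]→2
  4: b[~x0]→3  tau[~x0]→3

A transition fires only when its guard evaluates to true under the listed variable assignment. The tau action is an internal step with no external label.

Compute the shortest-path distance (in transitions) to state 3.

Breadth-first toward 3:
  depth 0: {0}
  depth 1: {1,4}
3 never appears.

Answer: UNREACHABLE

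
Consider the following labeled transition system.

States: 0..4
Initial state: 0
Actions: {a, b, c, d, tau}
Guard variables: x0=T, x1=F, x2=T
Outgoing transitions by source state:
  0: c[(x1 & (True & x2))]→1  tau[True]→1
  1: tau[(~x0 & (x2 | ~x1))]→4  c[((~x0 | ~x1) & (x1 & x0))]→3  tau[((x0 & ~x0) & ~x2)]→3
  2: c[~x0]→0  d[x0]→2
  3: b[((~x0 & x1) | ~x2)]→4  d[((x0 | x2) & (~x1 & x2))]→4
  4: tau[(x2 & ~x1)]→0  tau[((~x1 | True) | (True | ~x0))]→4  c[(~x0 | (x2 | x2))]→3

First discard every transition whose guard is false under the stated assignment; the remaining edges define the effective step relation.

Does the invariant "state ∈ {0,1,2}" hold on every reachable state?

Inv-set: {0,1,2}
Reachable = {0,1}
  0: ok
  1: ok

Answer: INVARIANT HOLDS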